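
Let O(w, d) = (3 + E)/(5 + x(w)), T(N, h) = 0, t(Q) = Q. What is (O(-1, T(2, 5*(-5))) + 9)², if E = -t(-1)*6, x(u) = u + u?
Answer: 144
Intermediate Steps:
x(u) = 2*u
E = 6 (E = -1*(-1)*6 = 1*6 = 6)
O(w, d) = 9/(5 + 2*w) (O(w, d) = (3 + 6)/(5 + 2*w) = 9/(5 + 2*w))
(O(-1, T(2, 5*(-5))) + 9)² = (9/(5 + 2*(-1)) + 9)² = (9/(5 - 2) + 9)² = (9/3 + 9)² = (9*(⅓) + 9)² = (3 + 9)² = 12² = 144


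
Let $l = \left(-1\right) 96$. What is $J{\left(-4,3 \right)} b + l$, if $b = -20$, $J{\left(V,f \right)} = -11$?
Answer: $124$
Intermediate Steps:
$l = -96$
$J{\left(-4,3 \right)} b + l = \left(-11\right) \left(-20\right) - 96 = 220 - 96 = 124$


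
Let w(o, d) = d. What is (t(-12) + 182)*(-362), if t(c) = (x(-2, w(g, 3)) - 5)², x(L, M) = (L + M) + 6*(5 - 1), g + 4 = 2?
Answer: -210684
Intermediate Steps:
g = -2 (g = -4 + 2 = -2)
x(L, M) = 24 + L + M (x(L, M) = (L + M) + 6*4 = (L + M) + 24 = 24 + L + M)
t(c) = 400 (t(c) = ((24 - 2 + 3) - 5)² = (25 - 5)² = 20² = 400)
(t(-12) + 182)*(-362) = (400 + 182)*(-362) = 582*(-362) = -210684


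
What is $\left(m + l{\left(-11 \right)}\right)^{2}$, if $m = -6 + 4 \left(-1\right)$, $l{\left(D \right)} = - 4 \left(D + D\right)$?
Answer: $6084$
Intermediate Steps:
$l{\left(D \right)} = - 8 D$ ($l{\left(D \right)} = - 4 \cdot 2 D = - 8 D$)
$m = -10$ ($m = -6 - 4 = -10$)
$\left(m + l{\left(-11 \right)}\right)^{2} = \left(-10 - -88\right)^{2} = \left(-10 + 88\right)^{2} = 78^{2} = 6084$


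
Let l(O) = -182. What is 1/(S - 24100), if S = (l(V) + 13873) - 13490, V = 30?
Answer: -1/23899 ≈ -4.1843e-5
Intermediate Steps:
S = 201 (S = (-182 + 13873) - 13490 = 13691 - 13490 = 201)
1/(S - 24100) = 1/(201 - 24100) = 1/(-23899) = -1/23899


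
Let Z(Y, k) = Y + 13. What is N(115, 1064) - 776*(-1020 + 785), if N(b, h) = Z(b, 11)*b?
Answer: 197080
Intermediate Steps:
Z(Y, k) = 13 + Y
N(b, h) = b*(13 + b) (N(b, h) = (13 + b)*b = b*(13 + b))
N(115, 1064) - 776*(-1020 + 785) = 115*(13 + 115) - 776*(-1020 + 785) = 115*128 - 776*(-235) = 14720 - 1*(-182360) = 14720 + 182360 = 197080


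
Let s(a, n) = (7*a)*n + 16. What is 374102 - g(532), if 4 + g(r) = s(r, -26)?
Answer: 470914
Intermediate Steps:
s(a, n) = 16 + 7*a*n (s(a, n) = 7*a*n + 16 = 16 + 7*a*n)
g(r) = 12 - 182*r (g(r) = -4 + (16 + 7*r*(-26)) = -4 + (16 - 182*r) = 12 - 182*r)
374102 - g(532) = 374102 - (12 - 182*532) = 374102 - (12 - 96824) = 374102 - 1*(-96812) = 374102 + 96812 = 470914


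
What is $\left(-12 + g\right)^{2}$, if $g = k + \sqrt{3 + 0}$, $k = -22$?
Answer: $\left(34 - \sqrt{3}\right)^{2} \approx 1041.2$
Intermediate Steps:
$g = -22 + \sqrt{3}$ ($g = -22 + \sqrt{3 + 0} = -22 + \sqrt{3} \approx -20.268$)
$\left(-12 + g\right)^{2} = \left(-12 - \left(22 - \sqrt{3}\right)\right)^{2} = \left(-34 + \sqrt{3}\right)^{2}$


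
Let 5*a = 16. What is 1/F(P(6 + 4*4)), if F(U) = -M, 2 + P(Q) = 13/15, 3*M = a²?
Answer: -75/256 ≈ -0.29297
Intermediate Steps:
a = 16/5 (a = (⅕)*16 = 16/5 ≈ 3.2000)
M = 256/75 (M = (16/5)²/3 = (⅓)*(256/25) = 256/75 ≈ 3.4133)
P(Q) = -17/15 (P(Q) = -2 + 13/15 = -17/15)
F(U) = -256/75 (F(U) = -1*256/75 = -256/75)
1/F(P(6 + 4*4)) = 1/(-256/75) = -75/256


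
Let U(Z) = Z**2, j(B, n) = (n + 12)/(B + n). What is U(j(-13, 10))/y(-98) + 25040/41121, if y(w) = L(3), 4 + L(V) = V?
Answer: -2186356/41121 ≈ -53.169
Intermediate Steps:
L(V) = -4 + V
y(w) = -1 (y(w) = -4 + 3 = -1)
j(B, n) = (12 + n)/(B + n)
U(j(-13, 10))/y(-98) + 25040/41121 = ((12 + 10)/(-13 + 10))**2/(-1) + 25040/41121 = (22/(-3))**2*(-1) + 25040*(1/41121) = (-1/3*22)**2*(-1) + 25040/41121 = (-22/3)**2*(-1) + 25040/41121 = (484/9)*(-1) + 25040/41121 = -484/9 + 25040/41121 = -2186356/41121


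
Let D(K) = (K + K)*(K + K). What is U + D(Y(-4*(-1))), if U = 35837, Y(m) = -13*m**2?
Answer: 208893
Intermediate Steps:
D(K) = 4*K**2 (D(K) = (2*K)*(2*K) = 4*K**2)
U + D(Y(-4*(-1))) = 35837 + 4*(-13*(-4*(-1))**2)**2 = 35837 + 4*(-13*4**2)**2 = 35837 + 4*(-13*16)**2 = 35837 + 4*(-208)**2 = 35837 + 4*43264 = 35837 + 173056 = 208893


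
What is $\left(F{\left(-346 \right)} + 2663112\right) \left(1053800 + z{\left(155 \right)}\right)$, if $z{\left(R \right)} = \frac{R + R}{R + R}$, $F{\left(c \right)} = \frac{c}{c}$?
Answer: $2806391142513$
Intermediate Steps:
$F{\left(c \right)} = 1$
$z{\left(R \right)} = 1$ ($z{\left(R \right)} = \frac{2 R}{2 R} = 2 R \frac{1}{2 R} = 1$)
$\left(F{\left(-346 \right)} + 2663112\right) \left(1053800 + z{\left(155 \right)}\right) = \left(1 + 2663112\right) \left(1053800 + 1\right) = 2663113 \cdot 1053801 = 2806391142513$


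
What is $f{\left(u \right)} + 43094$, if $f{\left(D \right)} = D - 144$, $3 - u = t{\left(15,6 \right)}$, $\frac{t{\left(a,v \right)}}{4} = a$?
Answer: $42893$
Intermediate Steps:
$t{\left(a,v \right)} = 4 a$
$u = -57$ ($u = 3 - 4 \cdot 15 = 3 - 60 = -57$)
$f{\left(D \right)} = -144 + D$
$f{\left(u \right)} + 43094 = \left(-144 - 57\right) + 43094 = -201 + 43094 = 42893$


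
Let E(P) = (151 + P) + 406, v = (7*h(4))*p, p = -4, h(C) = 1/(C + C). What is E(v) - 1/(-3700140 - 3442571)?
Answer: 7906981079/14285422 ≈ 553.50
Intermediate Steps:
h(C) = 1/(2*C)
v = -7/2 (v = (7*((½)/4))*(-4) = (7*((½)*(¼)))*(-4) = (7*(⅛))*(-4) = (7/8)*(-4) = -7/2 ≈ -3.5000)
E(P) = 557 + P
E(v) - 1/(-3700140 - 3442571) = (557 - 7/2) - 1/(-3700140 - 3442571) = 1107/2 - 1/(-7142711) = 1107/2 - 1*(-1/7142711) = 1107/2 + 1/7142711 = 7906981079/14285422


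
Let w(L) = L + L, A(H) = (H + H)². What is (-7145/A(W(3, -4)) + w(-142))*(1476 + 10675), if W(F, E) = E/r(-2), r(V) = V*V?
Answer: -100622431/4 ≈ -2.5156e+7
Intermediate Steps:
r(V) = V²
W(F, E) = E/4 (W(F, E) = E/((-2)²) = E/4)
A(H) = 4*H² (A(H) = (2*H)² = 4*H²)
w(L) = 2*L
(-7145/A(W(3, -4)) + w(-142))*(1476 + 10675) = (-7145/(4*((¼)*(-4))²) + 2*(-142))*(1476 + 10675) = (-7145/(4*(-1)²) - 284)*12151 = (-7145/(4*1) - 284)*12151 = (-7145/4 - 284)*12151 = -8281/4*12151 = -100622431/4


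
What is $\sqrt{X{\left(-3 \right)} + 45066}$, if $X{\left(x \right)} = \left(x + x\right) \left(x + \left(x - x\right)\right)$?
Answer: $34 \sqrt{39} \approx 212.33$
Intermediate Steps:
$X{\left(x \right)} = 2 x^{2}$ ($X{\left(x \right)} = 2 x \left(x + 0\right) = 2 x x = 2 x^{2}$)
$\sqrt{X{\left(-3 \right)} + 45066} = \sqrt{2 \left(-3\right)^{2} + 45066} = \sqrt{2 \cdot 9 + 45066} = \sqrt{18 + 45066} = \sqrt{45084} = 34 \sqrt{39}$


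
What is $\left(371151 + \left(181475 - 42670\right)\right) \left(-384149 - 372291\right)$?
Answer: $-385751116640$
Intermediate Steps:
$\left(371151 + \left(181475 - 42670\right)\right) \left(-384149 - 372291\right) = \left(371151 + 138805\right) \left(-756440\right) = 509956 \left(-756440\right) = -385751116640$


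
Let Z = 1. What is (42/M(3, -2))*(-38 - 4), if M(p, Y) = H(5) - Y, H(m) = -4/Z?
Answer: 882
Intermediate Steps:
H(m) = -4 (H(m) = -4/1 = -4*1 = -4)
M(p, Y) = -4 - Y
(42/M(3, -2))*(-38 - 4) = (42/(-4 - 1*(-2)))*(-38 - 4) = (42/(-4 + 2))*(-42) = (42/(-2))*(-42) = (42*(-½))*(-42) = -21*(-42) = 882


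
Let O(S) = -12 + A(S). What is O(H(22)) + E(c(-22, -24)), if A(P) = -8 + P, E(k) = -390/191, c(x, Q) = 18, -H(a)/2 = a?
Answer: -12614/191 ≈ -66.042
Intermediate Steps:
H(a) = -2*a
E(k) = -390/191 (E(k) = -390*1/191 = -390/191)
O(S) = -20 + S (O(S) = -12 + (-8 + S) = -20 + S)
O(H(22)) + E(c(-22, -24)) = (-20 - 2*22) - 390/191 = (-20 - 44) - 390/191 = -64 - 390/191 = -12614/191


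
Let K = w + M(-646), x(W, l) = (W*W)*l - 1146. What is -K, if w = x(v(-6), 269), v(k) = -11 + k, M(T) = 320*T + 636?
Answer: 129489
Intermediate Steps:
M(T) = 636 + 320*T
x(W, l) = -1146 + l*W**2 (x(W, l) = W**2*l - 1146 = l*W**2 - 1146 = -1146 + l*W**2)
w = 76595 (w = -1146 + 269*(-11 - 6)**2 = -1146 + 269*(-17)**2 = -1146 + 269*289 = -1146 + 77741 = 76595)
K = -129489 (K = 76595 + (636 + 320*(-646)) = 76595 + (636 - 206720) = 76595 - 206084 = -129489)
-K = -1*(-129489) = 129489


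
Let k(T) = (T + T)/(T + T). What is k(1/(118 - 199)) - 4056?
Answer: -4055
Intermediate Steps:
k(T) = 1 (k(T) = (2*T)/((2*T)) = (2*T)*(1/(2*T)) = 1)
k(1/(118 - 199)) - 4056 = 1 - 4056 = -4055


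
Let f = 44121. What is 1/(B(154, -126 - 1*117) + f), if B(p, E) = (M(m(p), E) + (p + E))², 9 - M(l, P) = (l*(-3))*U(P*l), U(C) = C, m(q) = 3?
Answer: 1/44147002 ≈ 2.2652e-8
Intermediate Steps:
M(l, P) = 9 + 3*P*l² (M(l, P) = 9 - l*(-3)*P*l = 9 - (-3*l)*P*l = 9 - (-3)*P*l² = 9 + 3*P*l²)
B(p, E) = (9 + p + 28*E)² (B(p, E) = ((9 + 3*E*3²) + (p + E))² = ((9 + 3*E*9) + (E + p))² = ((9 + 27*E) + (E + p))² = (9 + p + 28*E)²)
1/(B(154, -126 - 1*117) + f) = 1/((9 + 154 + 28*(-126 - 1*117))² + 44121) = 1/((9 + 154 + 28*(-126 - 117))² + 44121) = 1/((9 + 154 + 28*(-243))² + 44121) = 1/((9 + 154 - 6804)² + 44121) = 1/((-6641)² + 44121) = 1/(44102881 + 44121) = 1/44147002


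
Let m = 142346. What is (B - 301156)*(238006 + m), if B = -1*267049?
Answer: -216117908160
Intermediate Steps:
B = -267049
(B - 301156)*(238006 + m) = (-267049 - 301156)*(238006 + 142346) = -568205*380352 = -216117908160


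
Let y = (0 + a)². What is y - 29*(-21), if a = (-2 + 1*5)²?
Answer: 690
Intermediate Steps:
a = 9 (a = (-2 + 5)² = 3² = 9)
y = 81 (y = (0 + 9)² = 9² = 81)
y - 29*(-21) = 81 - 29*(-21) = 81 + 609 = 690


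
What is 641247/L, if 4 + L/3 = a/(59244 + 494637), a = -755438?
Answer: -118391509869/2970962 ≈ -39850.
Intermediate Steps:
L = -2970962/184627 (L = -12 + 3*(-755438/(59244 + 494637)) = -12 + 3*(-755438/553881) = -12 - 755438/184627 = -2970962/184627 ≈ -16.092)
641247/L = 641247/(-2970962/184627) = 641247*(-184627/2970962) = -118391509869/2970962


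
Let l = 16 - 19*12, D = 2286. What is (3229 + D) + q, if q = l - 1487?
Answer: 3816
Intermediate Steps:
l = -212 (l = 16 - 228 = -212)
q = -1699 (q = -212 - 1487 = -1699)
(3229 + D) + q = (3229 + 2286) - 1699 = 5515 - 1699 = 3816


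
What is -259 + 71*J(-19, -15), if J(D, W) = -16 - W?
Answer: -330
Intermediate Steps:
-259 + 71*J(-19, -15) = -259 + 71*(-16 - 1*(-15)) = -259 + 71*(-16 + 15) = -259 + 71*(-1) = -259 - 71 = -330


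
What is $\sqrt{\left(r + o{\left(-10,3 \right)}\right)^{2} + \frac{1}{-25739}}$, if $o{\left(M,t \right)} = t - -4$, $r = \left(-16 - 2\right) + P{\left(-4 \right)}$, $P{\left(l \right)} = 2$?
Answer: $\frac{\sqrt{53662160062}}{25739} \approx 9.0$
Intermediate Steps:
$r = -16$ ($r = \left(-16 - 2\right) + 2 = -18 + 2 = -16$)
$o{\left(M,t \right)} = 4 + t$ ($o{\left(M,t \right)} = t + 4 = 4 + t$)
$\sqrt{\left(r + o{\left(-10,3 \right)}\right)^{2} + \frac{1}{-25739}} = \sqrt{\left(-16 + \left(4 + 3\right)\right)^{2} + \frac{1}{-25739}} = \sqrt{\left(-16 + 7\right)^{2} - \frac{1}{25739}} = \sqrt{\left(-9\right)^{2} - \frac{1}{25739}} = \sqrt{81 - \frac{1}{25739}} = \sqrt{\frac{2084858}{25739}} = \frac{\sqrt{53662160062}}{25739}$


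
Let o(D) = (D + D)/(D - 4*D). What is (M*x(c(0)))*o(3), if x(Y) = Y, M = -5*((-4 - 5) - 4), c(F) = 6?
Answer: -260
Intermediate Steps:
M = 65 (M = -5*(-9 - 4) = -5*(-13) = 65)
o(D) = -⅔ (o(D) = (2*D)/((-3*D)) = (2*D)*(-1/(3*D)) = -⅔)
(M*x(c(0)))*o(3) = (65*6)*(-⅔) = 390*(-⅔) = -260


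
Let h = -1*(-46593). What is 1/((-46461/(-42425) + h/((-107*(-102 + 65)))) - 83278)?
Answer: -167960575/13985260117726 ≈ -1.2010e-5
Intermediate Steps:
h = 46593
1/((-46461/(-42425) + h/((-107*(-102 + 65)))) - 83278) = 1/((-46461/(-42425) + 46593/((-107*(-102 + 65)))) - 83278) = 1/((-46461*(-1/42425) + 46593/((-107*(-37)))) - 83278) = 1/((46461/42425 + 46593/3959) - 83278) = 1/(2160647124/167960575 - 83278) = 1/(-13985260117726/167960575) = -167960575/13985260117726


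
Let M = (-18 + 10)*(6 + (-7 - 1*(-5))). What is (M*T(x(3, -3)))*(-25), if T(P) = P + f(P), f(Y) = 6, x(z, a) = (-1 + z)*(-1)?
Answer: 3200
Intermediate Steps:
x(z, a) = 1 - z
T(P) = 6 + P (T(P) = P + 6 = 6 + P)
M = -32 (M = -8*(6 + (-7 + 5)) = -8*(6 - 2) = -8*4 = -32)
(M*T(x(3, -3)))*(-25) = -32*(6 + (1 - 1*3))*(-25) = -32*(6 + (1 - 3))*(-25) = -32*(6 - 2)*(-25) = -32*4*(-25) = -128*(-25) = 3200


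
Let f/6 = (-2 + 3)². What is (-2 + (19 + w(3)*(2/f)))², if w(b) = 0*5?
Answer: 289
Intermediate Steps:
w(b) = 0
f = 6 (f = 6*(-2 + 3)² = 6*1² = 6*1 = 6)
(-2 + (19 + w(3)*(2/f)))² = (-2 + (19 + 0*(2/6)))² = (-2 + (19 + 0*(2*(⅙))))² = (-2 + (19 + 0*(⅓)))² = (-2 + (19 + 0))² = (-2 + 19)² = 17² = 289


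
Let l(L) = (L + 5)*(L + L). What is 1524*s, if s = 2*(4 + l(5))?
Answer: 316992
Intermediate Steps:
l(L) = 2*L*(5 + L) (l(L) = (5 + L)*(2*L) = 2*L*(5 + L))
s = 208 (s = 2*(4 + 2*5*(5 + 5)) = 2*(4 + 2*5*10) = 2*(4 + 100) = 2*104 = 208)
1524*s = 1524*208 = 316992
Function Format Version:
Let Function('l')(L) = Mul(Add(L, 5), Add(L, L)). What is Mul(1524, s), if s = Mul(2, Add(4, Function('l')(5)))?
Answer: 316992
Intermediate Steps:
Function('l')(L) = Mul(2, L, Add(5, L)) (Function('l')(L) = Mul(Add(5, L), Mul(2, L)) = Mul(2, L, Add(5, L)))
s = 208 (s = Mul(2, Add(4, Mul(2, 5, Add(5, 5)))) = Mul(2, Add(4, Mul(2, 5, 10))) = Mul(2, Add(4, 100)) = Mul(2, 104) = 208)
Mul(1524, s) = Mul(1524, 208) = 316992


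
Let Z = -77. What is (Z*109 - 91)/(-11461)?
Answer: 8484/11461 ≈ 0.74025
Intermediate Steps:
(Z*109 - 91)/(-11461) = (-77*109 - 91)/(-11461) = (-8393 - 91)*(-1/11461) = -8484*(-1/11461) = 8484/11461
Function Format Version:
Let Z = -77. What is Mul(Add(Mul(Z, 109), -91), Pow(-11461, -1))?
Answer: Rational(8484, 11461) ≈ 0.74025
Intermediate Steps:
Mul(Add(Mul(Z, 109), -91), Pow(-11461, -1)) = Mul(Add(Mul(-77, 109), -91), Pow(-11461, -1)) = Mul(Add(-8393, -91), Rational(-1, 11461)) = Mul(-8484, Rational(-1, 11461)) = Rational(8484, 11461)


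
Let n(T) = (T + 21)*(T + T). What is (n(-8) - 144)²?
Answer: 123904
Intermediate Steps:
n(T) = 2*T*(21 + T) (n(T) = (21 + T)*(2*T) = 2*T*(21 + T))
(n(-8) - 144)² = (2*(-8)*(21 - 8) - 144)² = (2*(-8)*13 - 144)² = (-208 - 144)² = (-352)² = 123904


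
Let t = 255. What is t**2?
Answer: 65025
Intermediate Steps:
t**2 = 255**2 = 65025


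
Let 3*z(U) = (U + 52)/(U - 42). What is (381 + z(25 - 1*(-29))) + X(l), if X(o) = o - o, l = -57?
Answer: 6911/18 ≈ 383.94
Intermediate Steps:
X(o) = 0
z(U) = (52 + U)/(3*(-42 + U)) (z(U) = ((U + 52)/(U - 42))/3 = ((52 + U)/(-42 + U))/3 = (52 + U)/(3*(-42 + U)))
(381 + z(25 - 1*(-29))) + X(l) = (381 + (52 + (25 - 1*(-29)))/(3*(-42 + (25 - 1*(-29))))) + 0 = (381 + (52 + (25 + 29))/(3*(-42 + (25 + 29)))) + 0 = (381 + (52 + 54)/(3*(-42 + 54))) + 0 = (381 + (⅓)*106/12) + 0 = (381 + (⅓)*(1/12)*106) + 0 = (381 + 53/18) + 0 = 6911/18 + 0 = 6911/18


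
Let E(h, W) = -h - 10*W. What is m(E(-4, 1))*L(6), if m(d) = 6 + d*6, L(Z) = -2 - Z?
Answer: 240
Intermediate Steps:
m(d) = 6 + 6*d
m(E(-4, 1))*L(6) = (6 + 6*(-1*(-4) - 10*1))*(-2 - 1*6) = (6 + 6*(4 - 10))*(-2 - 6) = (6 + 6*(-6))*(-8) = (6 - 36)*(-8) = -30*(-8) = 240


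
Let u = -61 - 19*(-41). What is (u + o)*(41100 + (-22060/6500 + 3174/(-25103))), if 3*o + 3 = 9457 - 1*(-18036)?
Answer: 764552057830508/1882725 ≈ 4.0609e+8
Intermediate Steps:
o = 27490/3 (o = -1 + (9457 - 1*(-18036))/3 = -1 + (9457 + 18036)/3 = -1 + (⅓)*27493 = -1 + 27493/3 = 27490/3 ≈ 9163.3)
u = 718 (u = -61 + 779 = 718)
(u + o)*(41100 + (-22060/6500 + 3174/(-25103))) = (718 + 27490/3)*(41100 + (-22060/6500 + 3174/(-25103))) = 29644*(41100 + (-22060*1/6500 + 3174*(-1/25103)))/3 = 29644*(41100 + (-1103/325 - 3174/25103))/3 = 29644*(41100 - 2209243/627575)/3 = (29644/3)*(25791123257/627575) = 764552057830508/1882725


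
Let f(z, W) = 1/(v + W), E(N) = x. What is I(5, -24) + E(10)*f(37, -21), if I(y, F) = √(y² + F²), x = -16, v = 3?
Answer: 8/9 + √601 ≈ 25.404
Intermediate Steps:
E(N) = -16
f(z, W) = 1/(3 + W)
I(y, F) = √(F² + y²)
I(5, -24) + E(10)*f(37, -21) = √((-24)² + 5²) - 16/(3 - 21) = √(576 + 25) - 16/(-18) = √601 - 16*(-1/18) = √601 + 8/9 = 8/9 + √601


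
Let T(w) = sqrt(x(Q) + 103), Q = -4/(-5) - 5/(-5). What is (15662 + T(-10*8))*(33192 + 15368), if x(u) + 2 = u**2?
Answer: 760546720 + 9712*sqrt(2606) ≈ 7.6104e+8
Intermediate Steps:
Q = 9/5 (Q = -4*(-1/5) - 5*(-1/5) = 4/5 + 1 = 9/5 ≈ 1.8000)
x(u) = -2 + u**2
T(w) = sqrt(2606)/5 (T(w) = sqrt((-2 + (9/5)**2) + 103) = sqrt((-2 + 81/25) + 103) = sqrt(31/25 + 103) = sqrt(2606/25) = sqrt(2606)/5)
(15662 + T(-10*8))*(33192 + 15368) = (15662 + sqrt(2606)/5)*(33192 + 15368) = (15662 + sqrt(2606)/5)*48560 = 760546720 + 9712*sqrt(2606)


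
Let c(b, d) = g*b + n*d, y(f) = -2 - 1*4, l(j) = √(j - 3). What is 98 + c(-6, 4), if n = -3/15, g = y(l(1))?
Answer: 666/5 ≈ 133.20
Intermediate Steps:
l(j) = √(-3 + j)
y(f) = -6 (y(f) = -2 - 4 = -6)
g = -6
n = -⅕ (n = -3*1/15 = -⅕ ≈ -0.20000)
c(b, d) = -6*b - d/5
98 + c(-6, 4) = 98 + (-6*(-6) - ⅕*4) = 98 + (36 - ⅘) = 98 + 176/5 = 666/5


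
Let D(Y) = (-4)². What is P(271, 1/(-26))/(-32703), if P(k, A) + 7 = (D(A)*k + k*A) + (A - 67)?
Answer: -55270/425139 ≈ -0.13000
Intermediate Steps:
D(Y) = 16
P(k, A) = -74 + A + 16*k + A*k (P(k, A) = -7 + ((16*k + k*A) + (A - 67)) = -7 + ((16*k + A*k) + (-67 + A)) = -7 + (-67 + A + 16*k + A*k) = -74 + A + 16*k + A*k)
P(271, 1/(-26))/(-32703) = (-74 + 1/(-26) + 16*271 + 271/(-26))/(-32703) = (-74 - 1/26 + 4336 - 1/26*271)*(-1/32703) = (-74 - 1/26 + 4336 - 271/26)*(-1/32703) = (55270/13)*(-1/32703) = -55270/425139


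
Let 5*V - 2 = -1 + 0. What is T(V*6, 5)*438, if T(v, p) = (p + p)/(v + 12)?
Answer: 3650/11 ≈ 331.82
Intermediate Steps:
V = 1/5 (V = 2/5 + (-1 + 0)/5 = 2/5 + (1/5)*(-1) = 2/5 - 1/5 = 1/5 ≈ 0.20000)
T(v, p) = 2*p/(12 + v) (T(v, p) = (2*p)/(12 + v) = 2*p/(12 + v))
T(V*6, 5)*438 = (2*5/(12 + (1/5)*6))*438 = (2*5/(12 + 6/5))*438 = (2*5/(66/5))*438 = (2*5*(5/66))*438 = (25/33)*438 = 3650/11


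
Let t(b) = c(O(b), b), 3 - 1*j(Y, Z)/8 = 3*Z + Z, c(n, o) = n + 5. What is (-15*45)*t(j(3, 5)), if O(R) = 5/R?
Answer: -455625/136 ≈ -3350.2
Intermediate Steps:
c(n, o) = 5 + n
j(Y, Z) = 24 - 32*Z (j(Y, Z) = 24 - 8*(3*Z + Z) = 24 - 32*Z)
t(b) = 5 + 5/b
(-15*45)*t(j(3, 5)) = (-15*45)*(5 + 5/(24 - 32*5)) = -675*(5 + 5/(24 - 160)) = -675*(5 + 5/(-136)) = -675*(5 + 5*(-1/136)) = -675*(5 - 5/136) = -675*675/136 = -455625/136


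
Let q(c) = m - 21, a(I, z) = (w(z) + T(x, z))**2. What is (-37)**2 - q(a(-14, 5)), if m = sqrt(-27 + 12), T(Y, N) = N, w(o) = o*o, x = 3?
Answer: 1390 - I*sqrt(15) ≈ 1390.0 - 3.873*I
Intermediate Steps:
w(o) = o**2
a(I, z) = (z + z**2)**2 (a(I, z) = (z**2 + z)**2 = (z + z**2)**2)
m = I*sqrt(15) (m = sqrt(-15) = I*sqrt(15) ≈ 3.873*I)
q(c) = -21 + I*sqrt(15) (q(c) = I*sqrt(15) - 21 = -21 + I*sqrt(15))
(-37)**2 - q(a(-14, 5)) = (-37)**2 - (-21 + I*sqrt(15)) = 1369 + (21 - I*sqrt(15)) = 1390 - I*sqrt(15)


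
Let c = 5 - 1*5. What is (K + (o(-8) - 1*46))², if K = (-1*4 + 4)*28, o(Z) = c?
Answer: 2116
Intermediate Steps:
c = 0 (c = 5 - 5 = 0)
o(Z) = 0
K = 0 (K = (-4 + 4)*28 = 0*28 = 0)
(K + (o(-8) - 1*46))² = (0 + (0 - 1*46))² = (0 + (0 - 46))² = (0 - 46)² = (-46)² = 2116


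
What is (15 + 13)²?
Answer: 784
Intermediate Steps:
(15 + 13)² = 28² = 784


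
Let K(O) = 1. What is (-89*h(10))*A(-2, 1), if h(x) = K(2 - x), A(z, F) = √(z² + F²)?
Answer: -89*√5 ≈ -199.01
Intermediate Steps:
A(z, F) = √(F² + z²)
h(x) = 1
(-89*h(10))*A(-2, 1) = (-89*1)*√(1² + (-2)²) = -89*√(1 + 4) = -89*√5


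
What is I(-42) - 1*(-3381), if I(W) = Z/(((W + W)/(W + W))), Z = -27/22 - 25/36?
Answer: 1338115/396 ≈ 3379.1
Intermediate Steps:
Z = -761/396 (Z = -27*1/22 - 25*1/36 = -27/22 - 25/36 = -761/396 ≈ -1.9217)
I(W) = -761/396 (I(W) = -761/(396*((W + W)/(W + W))) = -761/(396*((2*W)/((2*W)))) = -761/(396*((2*W)*(1/(2*W)))) = -761/396/1 = -761/396*1 = -761/396)
I(-42) - 1*(-3381) = -761/396 - 1*(-3381) = -761/396 + 3381 = 1338115/396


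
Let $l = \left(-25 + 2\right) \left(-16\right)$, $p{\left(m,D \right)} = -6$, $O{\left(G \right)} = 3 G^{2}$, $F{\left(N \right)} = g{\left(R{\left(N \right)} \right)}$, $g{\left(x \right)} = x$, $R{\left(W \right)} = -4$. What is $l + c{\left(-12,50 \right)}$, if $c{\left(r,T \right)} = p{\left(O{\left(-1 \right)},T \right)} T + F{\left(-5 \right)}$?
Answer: $64$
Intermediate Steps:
$F{\left(N \right)} = -4$
$c{\left(r,T \right)} = -4 - 6 T$ ($c{\left(r,T \right)} = - 6 T - 4 = -4 - 6 T$)
$l = 368$ ($l = \left(-23\right) \left(-16\right) = 368$)
$l + c{\left(-12,50 \right)} = 368 - 304 = 64$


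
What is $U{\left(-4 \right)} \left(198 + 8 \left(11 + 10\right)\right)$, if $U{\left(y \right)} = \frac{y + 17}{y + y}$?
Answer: $- \frac{2379}{4} \approx -594.75$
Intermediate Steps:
$U{\left(y \right)} = \frac{17 + y}{2 y}$
$U{\left(-4 \right)} \left(198 + 8 \left(11 + 10\right)\right) = \frac{17 - 4}{2 \left(-4\right)} \left(198 + 8 \left(11 + 10\right)\right) = \frac{1}{2} \left(- \frac{1}{4}\right) 13 \left(198 + 8 \cdot 21\right) = - \frac{13 \left(198 + 168\right)}{8} = \left(- \frac{13}{8}\right) 366 = - \frac{2379}{4}$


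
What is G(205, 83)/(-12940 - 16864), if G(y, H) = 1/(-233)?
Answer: 1/6944332 ≈ 1.4400e-7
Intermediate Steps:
G(y, H) = -1/233
G(205, 83)/(-12940 - 16864) = -1/(233*(-12940 - 16864)) = -1/233/(-29804) = -1/233*(-1/29804) = 1/6944332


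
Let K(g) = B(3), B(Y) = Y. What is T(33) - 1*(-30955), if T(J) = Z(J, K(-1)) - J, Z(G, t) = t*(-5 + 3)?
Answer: 30916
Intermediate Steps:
K(g) = 3
Z(G, t) = -2*t (Z(G, t) = t*(-2) = -2*t)
T(J) = -6 - J (T(J) = -2*3 - J = -6 - J)
T(33) - 1*(-30955) = (-6 - 1*33) - 1*(-30955) = (-6 - 33) + 30955 = -39 + 30955 = 30916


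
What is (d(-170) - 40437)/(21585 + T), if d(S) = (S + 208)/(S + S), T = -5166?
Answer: -528793/214710 ≈ -2.4628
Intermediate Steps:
d(S) = (208 + S)/(2*S) (d(S) = (208 + S)/((2*S)) = (208 + S)*(1/(2*S)) = (208 + S)/(2*S))
(d(-170) - 40437)/(21585 + T) = ((½)*(208 - 170)/(-170) - 40437)/(21585 - 5166) = ((½)*(-1/170)*38 - 40437)/16419 = (-19/170 - 40437)*(1/16419) = -6874309/170*1/16419 = -528793/214710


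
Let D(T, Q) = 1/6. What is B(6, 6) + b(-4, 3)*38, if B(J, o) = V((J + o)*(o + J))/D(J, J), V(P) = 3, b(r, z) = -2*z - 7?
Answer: -476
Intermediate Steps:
D(T, Q) = ⅙
b(r, z) = -7 - 2*z
B(J, o) = 18 (B(J, o) = 3/(⅙) = 3*6 = 18)
B(6, 6) + b(-4, 3)*38 = 18 + (-7 - 2*3)*38 = 18 + (-7 - 6)*38 = 18 - 13*38 = 18 - 494 = -476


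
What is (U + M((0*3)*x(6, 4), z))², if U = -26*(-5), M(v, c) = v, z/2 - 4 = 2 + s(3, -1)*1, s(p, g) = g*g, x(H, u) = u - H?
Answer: 16900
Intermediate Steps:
s(p, g) = g²
z = 14 (z = 8 + 2*(2 + (-1)²*1) = 8 + 2*(2 + 1*1) = 8 + 2*(2 + 1) = 8 + 2*3 = 8 + 6 = 14)
U = 130
(U + M((0*3)*x(6, 4), z))² = (130 + (0*3)*(4 - 1*6))² = (130 + 0*(4 - 6))² = (130 + 0*(-2))² = (130 + 0)² = 130² = 16900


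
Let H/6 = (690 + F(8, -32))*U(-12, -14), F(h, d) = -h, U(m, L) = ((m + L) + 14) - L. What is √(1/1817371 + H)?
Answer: √27030420887647315/1817371 ≈ 90.465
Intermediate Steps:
U(m, L) = 14 + m (U(m, L) = ((L + m) + 14) - L = (14 + L + m) - L = 14 + m)
H = 8184 (H = 6*((690 - 1*8)*(14 - 12)) = 6*((690 - 8)*2) = 6*(682*2) = 6*1364 = 8184)
√(1/1817371 + H) = √(1/1817371 + 8184) = √(14873364265/1817371) = √27030420887647315/1817371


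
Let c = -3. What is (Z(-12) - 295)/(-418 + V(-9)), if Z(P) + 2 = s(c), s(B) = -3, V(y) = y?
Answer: 300/427 ≈ 0.70258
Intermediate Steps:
Z(P) = -5 (Z(P) = -2 - 3 = -5)
(Z(-12) - 295)/(-418 + V(-9)) = (-5 - 295)/(-418 - 9) = -300/(-427) = -300*(-1/427) = 300/427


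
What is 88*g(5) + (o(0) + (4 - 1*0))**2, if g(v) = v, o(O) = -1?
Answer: 449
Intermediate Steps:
88*g(5) + (o(0) + (4 - 1*0))**2 = 88*5 + (-1 + (4 - 1*0))**2 = 440 + (-1 + (4 + 0))**2 = 440 + (-1 + 4)**2 = 440 + 3**2 = 440 + 9 = 449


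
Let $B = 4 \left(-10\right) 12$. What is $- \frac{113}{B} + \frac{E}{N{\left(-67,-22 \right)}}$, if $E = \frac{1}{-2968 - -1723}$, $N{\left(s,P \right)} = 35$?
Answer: $\frac{109411}{464800} \approx 0.23539$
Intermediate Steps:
$B = -480$ ($B = \left(-40\right) 12 = -480$)
$E = - \frac{1}{1245}$ ($E = \frac{1}{-2968 + 1723} = \frac{1}{-1245} = - \frac{1}{1245} \approx -0.00080321$)
$- \frac{113}{B} + \frac{E}{N{\left(-67,-22 \right)}} = - \frac{113}{-480} - \frac{1}{1245 \cdot 35} = \left(-113\right) \left(- \frac{1}{480}\right) - \frac{1}{43575} = \frac{113}{480} - \frac{1}{43575} = \frac{109411}{464800}$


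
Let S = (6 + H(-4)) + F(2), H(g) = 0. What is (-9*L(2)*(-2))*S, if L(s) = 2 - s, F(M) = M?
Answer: 0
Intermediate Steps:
S = 8 (S = (6 + 0) + 2 = 6 + 2 = 8)
(-9*L(2)*(-2))*S = -9*(2 - 1*2)*(-2)*8 = -9*(2 - 2)*(-2)*8 = -0*(-2)*8 = -9*0*8 = 0*8 = 0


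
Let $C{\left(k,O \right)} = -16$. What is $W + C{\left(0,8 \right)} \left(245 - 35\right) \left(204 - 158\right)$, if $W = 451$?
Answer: $-154109$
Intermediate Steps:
$W + C{\left(0,8 \right)} \left(245 - 35\right) \left(204 - 158\right) = 451 - 16 \left(245 - 35\right) \left(204 - 158\right) = 451 - 16 \cdot 210 \cdot 46 = 451 - 154560 = -154109$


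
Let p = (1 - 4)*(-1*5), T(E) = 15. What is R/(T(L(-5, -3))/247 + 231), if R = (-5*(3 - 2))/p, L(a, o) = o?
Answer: -247/171216 ≈ -0.0014426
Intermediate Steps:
p = 15 (p = -3*(-5) = 15)
R = -⅓ (R = -5*(3 - 2)/15 = -5*1*(1/15) = -5*1/15 = -⅓ ≈ -0.33333)
R/(T(L(-5, -3))/247 + 231) = -1/(3*(15/247 + 231)) = -1/(3*57072/247) = -⅓*247/57072 = -247/171216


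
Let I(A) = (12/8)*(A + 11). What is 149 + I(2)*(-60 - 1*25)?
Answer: -3017/2 ≈ -1508.5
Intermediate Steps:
I(A) = 33/2 + 3*A/2 (I(A) = (12*(⅛))*(11 + A) = 3*(11 + A)/2 = 33/2 + 3*A/2)
149 + I(2)*(-60 - 1*25) = 149 + (33/2 + (3/2)*2)*(-60 - 1*25) = 149 + (33/2 + 3)*(-60 - 25) = 149 + (39/2)*(-85) = 149 - 3315/2 = -3017/2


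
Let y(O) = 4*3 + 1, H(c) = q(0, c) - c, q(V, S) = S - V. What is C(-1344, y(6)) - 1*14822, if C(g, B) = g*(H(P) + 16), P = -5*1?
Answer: -36326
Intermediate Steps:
P = -5
H(c) = 0 (H(c) = (c - 1*0) - c = (c + 0) - c = c - c = 0)
y(O) = 13 (y(O) = 12 + 1 = 13)
C(g, B) = 16*g (C(g, B) = g*(0 + 16) = g*16 = 16*g)
C(-1344, y(6)) - 1*14822 = 16*(-1344) - 1*14822 = -21504 - 14822 = -36326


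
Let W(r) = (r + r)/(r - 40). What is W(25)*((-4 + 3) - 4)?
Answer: 50/3 ≈ 16.667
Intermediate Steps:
W(r) = 2*r/(-40 + r) (W(r) = (2*r)/(-40 + r) = 2*r/(-40 + r))
W(25)*((-4 + 3) - 4) = (2*25/(-40 + 25))*((-4 + 3) - 4) = (2*25/(-15))*(-1 - 4) = (2*25*(-1/15))*(-5) = -10/3*(-5) = 50/3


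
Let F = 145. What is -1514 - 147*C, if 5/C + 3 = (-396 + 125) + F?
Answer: -64857/43 ≈ -1508.3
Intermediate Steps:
C = -5/129 (C = 5/(-3 + ((-396 + 125) + 145)) = 5/(-3 + (-271 + 145)) = 5/(-3 - 126) = 5/(-129) = 5*(-1/129) = -5/129 ≈ -0.038760)
-1514 - 147*C = -1514 - 147*(-5/129) = -1514 + 245/43 = -64857/43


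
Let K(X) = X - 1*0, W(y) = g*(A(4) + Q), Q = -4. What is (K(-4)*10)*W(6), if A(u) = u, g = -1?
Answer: 0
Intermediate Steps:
W(y) = 0 (W(y) = -(4 - 4) = -1*0 = 0)
K(X) = X (K(X) = X + 0 = X)
(K(-4)*10)*W(6) = -4*10*0 = -40*0 = 0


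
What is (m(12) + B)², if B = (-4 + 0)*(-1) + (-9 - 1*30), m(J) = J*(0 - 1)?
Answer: 2209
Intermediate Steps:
m(J) = -J (m(J) = J*(-1) = -J)
B = -35 (B = -4*(-1) + (-9 - 30) = 4 - 39 = -35)
(m(12) + B)² = (-1*12 - 35)² = (-12 - 35)² = (-47)² = 2209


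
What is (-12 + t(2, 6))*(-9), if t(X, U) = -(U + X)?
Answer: 180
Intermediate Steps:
t(X, U) = -U - X
(-12 + t(2, 6))*(-9) = (-12 + (-1*6 - 1*2))*(-9) = (-12 + (-6 - 2))*(-9) = (-12 - 8)*(-9) = -20*(-9) = 180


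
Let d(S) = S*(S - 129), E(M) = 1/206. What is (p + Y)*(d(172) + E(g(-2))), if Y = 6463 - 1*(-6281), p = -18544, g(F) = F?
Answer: -4418373300/103 ≈ -4.2897e+7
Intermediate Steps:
E(M) = 1/206
Y = 12744 (Y = 6463 + 6281 = 12744)
d(S) = S*(-129 + S)
(p + Y)*(d(172) + E(g(-2))) = (-18544 + 12744)*(172*(-129 + 172) + 1/206) = -5800*(172*43 + 1/206) = -5800*(7396 + 1/206) = -5800*1523577/206 = -4418373300/103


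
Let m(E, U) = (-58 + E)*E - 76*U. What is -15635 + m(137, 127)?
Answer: -14464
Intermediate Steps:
m(E, U) = -76*U + E*(-58 + E) (m(E, U) = E*(-58 + E) - 76*U = -76*U + E*(-58 + E))
-15635 + m(137, 127) = -15635 + (137**2 - 76*127 - 58*137) = -15635 + (18769 - 9652 - 7946) = -15635 + 1171 = -14464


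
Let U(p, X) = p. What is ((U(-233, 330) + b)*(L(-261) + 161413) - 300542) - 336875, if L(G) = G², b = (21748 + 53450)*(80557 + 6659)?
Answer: 1505391516075273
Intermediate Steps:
b = 6558468768 (b = 75198*87216 = 6558468768)
((U(-233, 330) + b)*(L(-261) + 161413) - 300542) - 336875 = ((-233 + 6558468768)*((-261)² + 161413) - 300542) - 336875 = (6558468535*(68121 + 161413) - 300542) - 336875 = (6558468535*229534 - 300542) - 336875 = (1505391516712690 - 300542) - 336875 = 1505391516412148 - 336875 = 1505391516075273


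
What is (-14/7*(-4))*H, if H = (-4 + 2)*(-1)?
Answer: 16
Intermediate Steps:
H = 2 (H = -2*(-1) = 2)
(-14/7*(-4))*H = (-14/7*(-4))*2 = (-14*1/7*(-4))*2 = -2*(-4)*2 = 8*2 = 16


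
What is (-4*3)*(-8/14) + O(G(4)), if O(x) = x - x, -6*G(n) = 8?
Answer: 48/7 ≈ 6.8571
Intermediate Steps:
G(n) = -4/3 (G(n) = -⅙*8 = -4/3)
O(x) = 0
(-4*3)*(-8/14) + O(G(4)) = (-4*3)*(-8/14) + 0 = -(-96)/14 + 0 = -12*(-4/7) + 0 = 48/7 + 0 = 48/7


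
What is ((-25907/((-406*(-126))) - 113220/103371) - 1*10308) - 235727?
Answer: -61954908716737/251811756 ≈ -2.4604e+5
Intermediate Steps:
((-25907/((-406*(-126))) - 113220/103371) - 1*10308) - 235727 = ((-25907/51156 - 113220*1/103371) - 10308) - 235727 = ((-25907*1/51156 - 37740/34457) - 10308) - 235727 = ((-3701/7308 - 37740/34457) - 10308) - 235727 = (-403329277/251811756 - 10308) - 235727 = -2596078910125/251811756 - 235727 = -61954908716737/251811756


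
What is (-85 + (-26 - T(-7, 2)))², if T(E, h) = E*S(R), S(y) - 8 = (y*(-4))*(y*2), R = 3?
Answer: 312481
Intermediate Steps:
S(y) = 8 - 8*y² (S(y) = 8 + (y*(-4))*(y*2) = 8 + (-4*y)*(2*y) = 8 - 8*y²)
T(E, h) = -64*E (T(E, h) = E*(8 - 8*3²) = E*(8 - 8*9) = E*(8 - 72) = E*(-64) = -64*E)
(-85 + (-26 - T(-7, 2)))² = (-85 + (-26 - (-64)*(-7)))² = (-85 + (-26 - 1*448))² = (-85 + (-26 - 448))² = (-85 - 474)² = (-559)² = 312481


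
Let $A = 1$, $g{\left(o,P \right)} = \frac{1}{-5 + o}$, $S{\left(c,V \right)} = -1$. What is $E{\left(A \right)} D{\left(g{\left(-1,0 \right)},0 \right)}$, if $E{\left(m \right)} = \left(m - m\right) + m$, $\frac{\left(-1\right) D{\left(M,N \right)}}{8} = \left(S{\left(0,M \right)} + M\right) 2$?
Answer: $\frac{56}{3} \approx 18.667$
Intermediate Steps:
$D{\left(M,N \right)} = 16 - 16 M$ ($D{\left(M,N \right)} = - 8 \left(-1 + M\right) 2 = - 8 \left(-2 + 2 M\right) = 16 - 16 M$)
$E{\left(m \right)} = m$ ($E{\left(m \right)} = 0 + m = m$)
$E{\left(A \right)} D{\left(g{\left(-1,0 \right)},0 \right)} = 1 \left(16 - \frac{16}{-5 - 1}\right) = 1 \left(16 - \frac{16}{-6}\right) = 1 \left(16 - - \frac{8}{3}\right) = 1 \left(16 + \frac{8}{3}\right) = 1 \cdot \frac{56}{3} = \frac{56}{3}$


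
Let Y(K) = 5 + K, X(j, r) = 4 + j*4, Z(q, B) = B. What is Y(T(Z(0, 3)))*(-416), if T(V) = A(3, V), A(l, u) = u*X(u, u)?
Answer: -22048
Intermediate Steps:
X(j, r) = 4 + 4*j
A(l, u) = u*(4 + 4*u)
T(V) = 4*V*(1 + V)
Y(T(Z(0, 3)))*(-416) = (5 + 4*3*(1 + 3))*(-416) = (5 + 4*3*4)*(-416) = (5 + 48)*(-416) = 53*(-416) = -22048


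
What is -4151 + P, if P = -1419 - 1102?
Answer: -6672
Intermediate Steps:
P = -2521
-4151 + P = -4151 - 2521 = -6672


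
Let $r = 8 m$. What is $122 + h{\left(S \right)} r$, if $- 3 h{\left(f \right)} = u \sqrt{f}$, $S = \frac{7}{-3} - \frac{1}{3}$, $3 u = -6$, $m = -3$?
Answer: $122 - \frac{32 i \sqrt{6}}{3} \approx 122.0 - 26.128 i$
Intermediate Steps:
$r = -24$ ($r = 8 \left(-3\right) = -24$)
$u = -2$ ($u = \frac{1}{3} \left(-6\right) = -2$)
$S = - \frac{8}{3}$ ($S = 7 \left(- \frac{1}{3}\right) - \frac{1}{3} = - \frac{7}{3} - \frac{1}{3} = - \frac{8}{3} \approx -2.6667$)
$h{\left(f \right)} = \frac{2 \sqrt{f}}{3}$ ($h{\left(f \right)} = - \frac{\left(-2\right) \sqrt{f}}{3} = \frac{2 \sqrt{f}}{3}$)
$122 + h{\left(S \right)} r = 122 + \frac{2 \sqrt{- \frac{8}{3}}}{3} \left(-24\right) = 122 + \frac{2 \frac{2 i \sqrt{6}}{3}}{3} \left(-24\right) = 122 + \frac{4 i \sqrt{6}}{9} \left(-24\right) = 122 - \frac{32 i \sqrt{6}}{3}$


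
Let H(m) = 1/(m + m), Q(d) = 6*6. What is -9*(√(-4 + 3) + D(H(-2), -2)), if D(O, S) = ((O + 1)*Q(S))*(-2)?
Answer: 486 - 9*I ≈ 486.0 - 9.0*I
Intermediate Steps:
Q(d) = 36
H(m) = 1/(2*m)
D(O, S) = -72 - 72*O (D(O, S) = ((O + 1)*36)*(-2) = ((1 + O)*36)*(-2) = (36 + 36*O)*(-2) = -72 - 72*O)
-9*(√(-4 + 3) + D(H(-2), -2)) = -9*(√(-4 + 3) + (-72 - 36/(-2))) = -9*(√(-1) + (-72 - 36*(-1)/2)) = -9*(I + (-72 - 72*(-¼))) = -9*(I + (-72 + 18)) = -9*(I - 54) = -9*(-54 + I) = 486 - 9*I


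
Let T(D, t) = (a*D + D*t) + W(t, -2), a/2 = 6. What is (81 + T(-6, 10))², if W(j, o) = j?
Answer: 1681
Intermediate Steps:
a = 12 (a = 2*6 = 12)
T(D, t) = t + 12*D + D*t (T(D, t) = (12*D + D*t) + t = t + 12*D + D*t)
(81 + T(-6, 10))² = (81 + (10 + 12*(-6) - 6*10))² = (81 + (10 - 72 - 60))² = (81 - 122)² = (-41)² = 1681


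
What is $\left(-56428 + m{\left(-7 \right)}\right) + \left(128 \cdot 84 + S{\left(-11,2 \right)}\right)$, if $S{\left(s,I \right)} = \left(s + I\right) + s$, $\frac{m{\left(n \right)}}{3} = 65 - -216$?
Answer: $-44853$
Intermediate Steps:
$m{\left(n \right)} = 843$ ($m{\left(n \right)} = 3 \left(65 - -216\right) = 3 \left(65 + 216\right) = 3 \cdot 281 = 843$)
$S{\left(s,I \right)} = I + 2 s$ ($S{\left(s,I \right)} = \left(I + s\right) + s = I + 2 s$)
$\left(-56428 + m{\left(-7 \right)}\right) + \left(128 \cdot 84 + S{\left(-11,2 \right)}\right) = \left(-56428 + 843\right) + \left(128 \cdot 84 + \left(2 + 2 \left(-11\right)\right)\right) = -55585 + \left(10752 + \left(2 - 22\right)\right) = -55585 + \left(10752 - 20\right) = -55585 + 10732 = -44853$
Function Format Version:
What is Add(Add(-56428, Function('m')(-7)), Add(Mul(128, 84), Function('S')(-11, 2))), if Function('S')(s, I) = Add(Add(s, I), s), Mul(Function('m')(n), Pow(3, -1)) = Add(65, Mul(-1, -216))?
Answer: -44853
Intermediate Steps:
Function('m')(n) = 843 (Function('m')(n) = Mul(3, Add(65, Mul(-1, -216))) = Mul(3, Add(65, 216)) = Mul(3, 281) = 843)
Function('S')(s, I) = Add(I, Mul(2, s)) (Function('S')(s, I) = Add(Add(I, s), s) = Add(I, Mul(2, s)))
Add(Add(-56428, Function('m')(-7)), Add(Mul(128, 84), Function('S')(-11, 2))) = Add(Add(-56428, 843), Add(Mul(128, 84), Add(2, Mul(2, -11)))) = Add(-55585, Add(10752, Add(2, -22))) = Add(-55585, Add(10752, -20)) = Add(-55585, 10732) = -44853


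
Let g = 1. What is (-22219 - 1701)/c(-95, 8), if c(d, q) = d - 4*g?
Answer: 23920/99 ≈ 241.62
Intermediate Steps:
c(d, q) = -4 + d (c(d, q) = d - 4*1 = d - 4 = -4 + d)
(-22219 - 1701)/c(-95, 8) = (-22219 - 1701)/(-4 - 95) = -23920/(-99) = -23920*(-1/99) = 23920/99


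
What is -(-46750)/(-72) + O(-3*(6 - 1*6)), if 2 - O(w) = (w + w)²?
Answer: -23303/36 ≈ -647.31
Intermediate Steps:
O(w) = 2 - 4*w² (O(w) = 2 - (w + w)² = 2 - (2*w)² = 2 - 4*w²)
-(-46750)/(-72) + O(-3*(6 - 1*6)) = -(-46750)/(-72) + (2 - 4*9*(6 - 1*6)²) = -(-46750)*(-1)/72 + (2 - 4*9*(6 - 6)²) = -110*425/72 + (2 - 4*(-3*0)²) = -23375/36 + (2 - 4*0²) = -23375/36 + (2 - 4*0) = -23375/36 + (2 + 0) = -23375/36 + 2 = -23303/36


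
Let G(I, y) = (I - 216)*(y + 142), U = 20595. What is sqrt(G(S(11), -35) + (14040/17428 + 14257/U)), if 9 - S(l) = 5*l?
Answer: 7*I*sqrt(4606430217753754185)/89732415 ≈ 167.43*I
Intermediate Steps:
S(l) = 9 - 5*l
G(I, y) = (-216 + I)*(142 + y)
sqrt(G(S(11), -35) + (14040/17428 + 14257/U)) = sqrt((-30672 - 216*(-35) + 142*(9 - 5*11) + (9 - 5*11)*(-35)) + (14040/17428 + 14257/20595)) = sqrt((-30672 + 7560 + 142*(9 - 55) + (9 - 55)*(-35)) + (14040*(1/17428) + 14257*(1/20595))) = sqrt((-30672 + 7560 + 142*(-46) - 46*(-35)) + (3510/4357 + 14257/20595)) = sqrt((-30672 + 7560 - 6532 + 1610) + 134406199/89732415) = sqrt(-28034 + 134406199/89732415) = sqrt(-2515424115911/89732415) = 7*I*sqrt(4606430217753754185)/89732415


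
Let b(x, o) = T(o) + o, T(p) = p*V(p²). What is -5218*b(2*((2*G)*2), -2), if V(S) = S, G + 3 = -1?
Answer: 52180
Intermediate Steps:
G = -4 (G = -3 - 1 = -4)
T(p) = p³ (T(p) = p*p² = p³)
b(x, o) = o + o³ (b(x, o) = o³ + o = o + o³)
-5218*b(2*((2*G)*2), -2) = -5218*(-2 + (-2)³) = -5218*(-2 - 8) = -5218*(-10) = 52180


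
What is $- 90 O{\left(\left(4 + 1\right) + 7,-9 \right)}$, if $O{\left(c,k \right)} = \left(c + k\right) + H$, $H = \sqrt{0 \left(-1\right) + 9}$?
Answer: $-540$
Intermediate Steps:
$H = 3$ ($H = \sqrt{0 + 9} = \sqrt{9} = 3$)
$O{\left(c,k \right)} = 3 + c + k$ ($O{\left(c,k \right)} = \left(c + k\right) + 3 = 3 + c + k$)
$- 90 O{\left(\left(4 + 1\right) + 7,-9 \right)} = - 90 \left(3 + \left(\left(4 + 1\right) + 7\right) - 9\right) = - 90 \left(3 + \left(5 + 7\right) - 9\right) = - 90 \left(3 + 12 - 9\right) = \left(-90\right) 6 = -540$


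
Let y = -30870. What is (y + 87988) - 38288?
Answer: 18830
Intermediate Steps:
(y + 87988) - 38288 = (-30870 + 87988) - 38288 = 57118 - 38288 = 18830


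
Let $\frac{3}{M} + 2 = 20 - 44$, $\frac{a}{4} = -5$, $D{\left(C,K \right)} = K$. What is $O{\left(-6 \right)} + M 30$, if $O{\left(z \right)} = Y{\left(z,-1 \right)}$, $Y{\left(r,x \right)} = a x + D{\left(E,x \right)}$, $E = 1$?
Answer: $\frac{202}{13} \approx 15.538$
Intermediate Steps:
$a = -20$ ($a = 4 \left(-5\right) = -20$)
$Y{\left(r,x \right)} = - 19 x$ ($Y{\left(r,x \right)} = - 20 x + x = - 19 x$)
$O{\left(z \right)} = 19$ ($O{\left(z \right)} = \left(-19\right) \left(-1\right) = 19$)
$M = - \frac{3}{26}$ ($M = \frac{3}{-2 + \left(20 - 44\right)} = \frac{3}{-2 - 24} = \frac{3}{-26} = 3 \left(- \frac{1}{26}\right) = - \frac{3}{26} \approx -0.11538$)
$O{\left(-6 \right)} + M 30 = 19 - \frac{45}{13} = \frac{202}{13}$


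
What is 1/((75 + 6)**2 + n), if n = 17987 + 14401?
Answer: 1/38949 ≈ 2.5675e-5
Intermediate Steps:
n = 32388
1/((75 + 6)**2 + n) = 1/((75 + 6)**2 + 32388) = 1/(81**2 + 32388) = 1/(6561 + 32388) = 1/38949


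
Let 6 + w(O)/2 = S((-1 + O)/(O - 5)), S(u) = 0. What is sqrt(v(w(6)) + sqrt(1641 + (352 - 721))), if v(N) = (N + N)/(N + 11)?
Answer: sqrt(24 + 2*sqrt(318)) ≈ 7.7243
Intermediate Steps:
w(O) = -12 (w(O) = -12 + 2*0 = -12 + 0 = -12)
v(N) = 2*N/(11 + N) (v(N) = (2*N)/(11 + N) = 2*N/(11 + N))
sqrt(v(w(6)) + sqrt(1641 + (352 - 721))) = sqrt(2*(-12)/(11 - 12) + sqrt(1641 + (352 - 721))) = sqrt(2*(-12)/(-1) + sqrt(1641 - 369)) = sqrt(2*(-12)*(-1) + sqrt(1272)) = sqrt(24 + 2*sqrt(318))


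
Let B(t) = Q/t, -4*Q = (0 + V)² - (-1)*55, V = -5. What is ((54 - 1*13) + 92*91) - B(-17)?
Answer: 143001/17 ≈ 8411.8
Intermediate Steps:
Q = -20 (Q = -((0 - 5)² - (-1)*55)/4 = -((-5)² - 1*(-55))/4 = -(25 + 55)/4 = -¼*80 = -20)
B(t) = -20/t
((54 - 1*13) + 92*91) - B(-17) = ((54 - 1*13) + 92*91) - (-20)/(-17) = ((54 - 13) + 8372) - (-20)*(-1)/17 = (41 + 8372) - 1*20/17 = 8413 - 20/17 = 143001/17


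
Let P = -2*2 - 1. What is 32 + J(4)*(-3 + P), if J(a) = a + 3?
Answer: -24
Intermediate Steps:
P = -5 (P = -4 - 1 = -5)
J(a) = 3 + a
32 + J(4)*(-3 + P) = 32 + (3 + 4)*(-3 - 5) = 32 + 7*(-8) = 32 - 56 = -24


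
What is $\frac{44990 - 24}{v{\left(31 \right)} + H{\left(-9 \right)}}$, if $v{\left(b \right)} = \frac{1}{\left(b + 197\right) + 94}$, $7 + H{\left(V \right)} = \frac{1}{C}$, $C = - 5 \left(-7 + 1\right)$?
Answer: $- \frac{108592890}{16817} \approx -6457.3$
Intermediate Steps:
$C = 30$ ($C = \left(-5\right) \left(-6\right) = 30$)
$H{\left(V \right)} = - \frac{209}{30}$ ($H{\left(V \right)} = -7 + \frac{1}{30} = - \frac{209}{30}$)
$v{\left(b \right)} = \frac{1}{291 + b}$ ($v{\left(b \right)} = \frac{1}{\left(197 + b\right) + 94} = \frac{1}{291 + b}$)
$\frac{44990 - 24}{v{\left(31 \right)} + H{\left(-9 \right)}} = \frac{44990 - 24}{\frac{1}{291 + 31} - \frac{209}{30}} = \frac{44966}{\frac{1}{322} - \frac{209}{30}} = \frac{44966}{- \frac{16817}{2415}} = 44966 \left(- \frac{2415}{16817}\right) = - \frac{108592890}{16817}$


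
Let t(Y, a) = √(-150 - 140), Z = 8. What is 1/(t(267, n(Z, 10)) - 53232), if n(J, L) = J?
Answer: -26616/1416823057 - I*√290/2833646114 ≈ -1.8786e-5 - 6.0097e-9*I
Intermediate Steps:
t(Y, a) = I*√290 (t(Y, a) = √(-290) = I*√290)
1/(t(267, n(Z, 10)) - 53232) = 1/(I*√290 - 53232) = 1/(-53232 + I*√290)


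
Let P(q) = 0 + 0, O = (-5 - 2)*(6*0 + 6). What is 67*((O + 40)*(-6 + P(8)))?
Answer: 804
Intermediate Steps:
O = -42 (O = -7*(0 + 6) = -7*6 = -42)
P(q) = 0
67*((O + 40)*(-6 + P(8))) = 67*((-42 + 40)*(-6 + 0)) = 67*(-2*(-6)) = 67*12 = 804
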